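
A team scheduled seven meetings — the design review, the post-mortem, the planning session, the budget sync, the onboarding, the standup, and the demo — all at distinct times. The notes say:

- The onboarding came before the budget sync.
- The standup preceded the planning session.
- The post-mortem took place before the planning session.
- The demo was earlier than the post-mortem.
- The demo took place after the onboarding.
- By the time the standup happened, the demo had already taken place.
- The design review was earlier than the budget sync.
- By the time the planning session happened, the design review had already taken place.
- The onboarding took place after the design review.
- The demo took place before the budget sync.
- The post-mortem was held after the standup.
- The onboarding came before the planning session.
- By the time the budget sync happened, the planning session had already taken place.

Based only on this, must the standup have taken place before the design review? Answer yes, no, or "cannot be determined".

no

Tracing the constraints gives the design review → the onboarding → the demo → the standup, so the design review must come before the standup.
That means the standup cannot be before the design review.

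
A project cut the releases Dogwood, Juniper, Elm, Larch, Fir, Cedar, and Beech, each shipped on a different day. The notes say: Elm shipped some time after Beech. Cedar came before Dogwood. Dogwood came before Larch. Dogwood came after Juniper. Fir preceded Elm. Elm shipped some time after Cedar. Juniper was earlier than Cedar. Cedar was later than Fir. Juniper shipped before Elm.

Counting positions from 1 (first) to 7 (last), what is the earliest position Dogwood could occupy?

Cedar, Fir, and Juniper must all come before Dogwood — 3 forced predecessors.
Nothing else is forced ahead of Dogwood, so its earliest slot is position 3 + 1 = 4.

4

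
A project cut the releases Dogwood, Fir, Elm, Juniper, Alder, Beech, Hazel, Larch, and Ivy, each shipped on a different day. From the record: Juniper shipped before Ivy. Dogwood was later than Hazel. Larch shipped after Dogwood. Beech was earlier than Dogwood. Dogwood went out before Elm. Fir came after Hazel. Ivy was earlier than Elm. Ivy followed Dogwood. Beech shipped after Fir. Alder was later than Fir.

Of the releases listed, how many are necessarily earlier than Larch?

4

Directly stated before Larch: Dogwood.
Beech reaches Larch via Beech → Dogwood → Larch.
Fir reaches Larch via Fir → Beech → Dogwood → Larch.
Hazel reaches Larch via Hazel → Dogwood → Larch.
That's Beech, Dogwood, Fir, and Hazel — 4 in all.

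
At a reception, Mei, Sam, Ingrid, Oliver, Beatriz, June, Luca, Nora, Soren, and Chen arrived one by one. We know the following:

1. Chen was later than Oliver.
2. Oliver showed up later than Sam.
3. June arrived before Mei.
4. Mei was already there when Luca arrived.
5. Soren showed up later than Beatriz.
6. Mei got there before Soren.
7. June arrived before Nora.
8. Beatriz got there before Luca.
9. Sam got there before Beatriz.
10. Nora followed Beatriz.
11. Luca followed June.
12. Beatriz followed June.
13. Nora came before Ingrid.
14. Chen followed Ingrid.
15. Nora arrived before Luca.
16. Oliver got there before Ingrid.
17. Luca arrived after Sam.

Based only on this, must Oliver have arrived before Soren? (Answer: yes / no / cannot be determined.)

cannot be determined

No chain of stated constraints runs from Oliver to Soren, and none runs from Soren to Oliver either.
So the relative order of Oliver and Soren is not fixed by the given facts.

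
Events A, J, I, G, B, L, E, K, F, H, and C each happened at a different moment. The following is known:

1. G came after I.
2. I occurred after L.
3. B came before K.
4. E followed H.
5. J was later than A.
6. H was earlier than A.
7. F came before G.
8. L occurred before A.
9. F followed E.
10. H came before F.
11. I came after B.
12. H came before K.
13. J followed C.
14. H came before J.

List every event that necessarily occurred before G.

Directly stated before G: F and I.
B reaches G via B → I → G.
E reaches G via E → F → G.
H reaches G via H → F → G.
Likewise L reaches G by chaining the stated constraints.
No chain forces C (or any of the others) ahead of G.

B, E, F, H, I, L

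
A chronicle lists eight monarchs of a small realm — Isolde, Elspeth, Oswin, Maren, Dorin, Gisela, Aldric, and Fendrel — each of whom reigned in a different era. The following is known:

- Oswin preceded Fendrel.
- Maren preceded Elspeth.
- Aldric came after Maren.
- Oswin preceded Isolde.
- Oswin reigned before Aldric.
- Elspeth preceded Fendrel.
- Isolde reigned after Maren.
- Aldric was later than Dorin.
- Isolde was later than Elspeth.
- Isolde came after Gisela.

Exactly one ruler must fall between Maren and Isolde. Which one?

Tracing the constraints gives Maren → Elspeth → Isolde, so Elspeth sits after Maren and before Isolde.
No other ruler is forced both after Maren and before Isolde.

Elspeth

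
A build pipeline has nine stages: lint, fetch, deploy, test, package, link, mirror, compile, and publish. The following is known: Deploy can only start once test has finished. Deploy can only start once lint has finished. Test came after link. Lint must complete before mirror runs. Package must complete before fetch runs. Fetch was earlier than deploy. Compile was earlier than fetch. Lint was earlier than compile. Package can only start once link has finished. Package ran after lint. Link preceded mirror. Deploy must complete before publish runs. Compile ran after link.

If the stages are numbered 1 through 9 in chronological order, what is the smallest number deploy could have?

7

Compile, fetch, link, lint, package, and test must all come before deploy — 6 forced predecessors.
Nothing else is forced ahead of deploy, so its earliest slot is position 6 + 1 = 7.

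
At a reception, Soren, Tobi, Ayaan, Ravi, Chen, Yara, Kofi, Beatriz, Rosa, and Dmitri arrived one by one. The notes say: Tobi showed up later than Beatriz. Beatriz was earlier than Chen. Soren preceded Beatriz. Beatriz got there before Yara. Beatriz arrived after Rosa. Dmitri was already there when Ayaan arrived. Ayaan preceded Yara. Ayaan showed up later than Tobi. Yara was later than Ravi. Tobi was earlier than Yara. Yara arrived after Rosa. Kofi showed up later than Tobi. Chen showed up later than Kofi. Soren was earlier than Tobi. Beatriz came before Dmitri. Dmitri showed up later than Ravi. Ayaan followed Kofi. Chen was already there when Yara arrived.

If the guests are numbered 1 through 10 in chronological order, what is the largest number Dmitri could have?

8

Dmitri must come before Ayaan and Yara — 2 guests forced after them.
Everything else can be placed before Dmitri in some valid order, so Dmitri can sit as late as position 10 − 2 = 8.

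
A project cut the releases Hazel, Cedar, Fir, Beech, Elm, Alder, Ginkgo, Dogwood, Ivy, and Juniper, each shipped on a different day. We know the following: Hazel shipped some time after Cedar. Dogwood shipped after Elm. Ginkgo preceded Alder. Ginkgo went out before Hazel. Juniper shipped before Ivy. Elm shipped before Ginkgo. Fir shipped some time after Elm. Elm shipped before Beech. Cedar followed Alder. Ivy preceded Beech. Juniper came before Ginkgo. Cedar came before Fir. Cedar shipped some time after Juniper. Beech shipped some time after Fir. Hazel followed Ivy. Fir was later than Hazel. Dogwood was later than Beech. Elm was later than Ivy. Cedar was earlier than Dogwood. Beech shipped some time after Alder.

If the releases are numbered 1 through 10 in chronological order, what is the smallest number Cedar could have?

6

Alder, Elm, Ginkgo, Ivy, and Juniper must all come before Cedar — 5 forced predecessors.
Nothing else is forced ahead of Cedar, so its earliest slot is position 5 + 1 = 6.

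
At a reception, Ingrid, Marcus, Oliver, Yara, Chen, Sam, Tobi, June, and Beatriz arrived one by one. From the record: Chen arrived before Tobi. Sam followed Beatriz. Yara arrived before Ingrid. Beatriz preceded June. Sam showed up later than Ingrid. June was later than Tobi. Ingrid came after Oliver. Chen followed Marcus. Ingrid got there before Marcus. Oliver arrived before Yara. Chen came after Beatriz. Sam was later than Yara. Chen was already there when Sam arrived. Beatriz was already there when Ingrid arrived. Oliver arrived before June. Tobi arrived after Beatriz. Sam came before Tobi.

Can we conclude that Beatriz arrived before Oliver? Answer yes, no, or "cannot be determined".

No chain of stated constraints runs from Beatriz to Oliver, and none runs from Oliver to Beatriz either.
So the relative order of Beatriz and Oliver is not fixed by the given facts.

cannot be determined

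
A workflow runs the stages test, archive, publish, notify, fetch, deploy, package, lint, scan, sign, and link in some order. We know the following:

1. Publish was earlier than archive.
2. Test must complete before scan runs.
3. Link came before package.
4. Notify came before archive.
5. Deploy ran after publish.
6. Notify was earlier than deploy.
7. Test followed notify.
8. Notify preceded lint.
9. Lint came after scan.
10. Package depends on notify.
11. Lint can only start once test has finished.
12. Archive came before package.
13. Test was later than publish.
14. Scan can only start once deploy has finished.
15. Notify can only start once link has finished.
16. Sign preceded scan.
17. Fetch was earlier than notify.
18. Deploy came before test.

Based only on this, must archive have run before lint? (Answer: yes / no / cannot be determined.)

cannot be determined

No chain of stated constraints runs from archive to lint, and none runs from lint to archive either.
So the relative order of archive and lint is not fixed by the given facts.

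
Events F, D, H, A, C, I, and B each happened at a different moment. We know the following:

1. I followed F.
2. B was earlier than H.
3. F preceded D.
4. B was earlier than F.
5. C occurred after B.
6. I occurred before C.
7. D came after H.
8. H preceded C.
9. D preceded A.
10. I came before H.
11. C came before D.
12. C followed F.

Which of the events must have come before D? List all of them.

Directly stated before D: C, F, and H.
B reaches D via B → F → D.
I reaches D via I → H → D.
No chain forces A ahead of D.

B, C, F, H, I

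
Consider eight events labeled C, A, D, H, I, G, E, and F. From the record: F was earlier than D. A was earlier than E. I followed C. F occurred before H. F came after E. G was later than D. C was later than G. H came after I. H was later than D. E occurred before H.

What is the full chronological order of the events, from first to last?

A, E, F, D, G, C, I, H

The constraints fix every adjacent pair, so only one ordering works:
A → E → F → D → G → C → I → H.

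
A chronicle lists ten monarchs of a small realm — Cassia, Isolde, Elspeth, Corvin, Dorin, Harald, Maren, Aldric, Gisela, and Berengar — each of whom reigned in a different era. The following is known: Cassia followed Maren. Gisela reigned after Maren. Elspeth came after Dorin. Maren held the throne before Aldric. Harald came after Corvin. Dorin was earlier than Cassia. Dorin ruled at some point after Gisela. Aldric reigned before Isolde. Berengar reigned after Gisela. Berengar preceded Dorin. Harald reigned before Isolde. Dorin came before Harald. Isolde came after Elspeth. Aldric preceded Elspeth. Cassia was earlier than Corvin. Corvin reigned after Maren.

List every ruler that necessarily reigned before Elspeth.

Directly stated before Elspeth: Aldric and Dorin.
Berengar reaches Elspeth via Berengar → Dorin → Elspeth.
Gisela reaches Elspeth via Gisela → Dorin → Elspeth.
Maren reaches Elspeth via Maren → Aldric → Elspeth.

Aldric, Berengar, Dorin, Gisela, Maren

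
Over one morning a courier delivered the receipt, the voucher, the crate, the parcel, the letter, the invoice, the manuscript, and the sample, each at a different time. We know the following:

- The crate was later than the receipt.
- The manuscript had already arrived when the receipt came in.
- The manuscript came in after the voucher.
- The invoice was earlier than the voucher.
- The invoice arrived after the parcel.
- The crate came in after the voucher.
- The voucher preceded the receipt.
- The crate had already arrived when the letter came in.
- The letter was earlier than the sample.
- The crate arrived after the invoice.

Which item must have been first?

the parcel

The parcel has a chain of constraints placing it before every other item, so the parcel must be first.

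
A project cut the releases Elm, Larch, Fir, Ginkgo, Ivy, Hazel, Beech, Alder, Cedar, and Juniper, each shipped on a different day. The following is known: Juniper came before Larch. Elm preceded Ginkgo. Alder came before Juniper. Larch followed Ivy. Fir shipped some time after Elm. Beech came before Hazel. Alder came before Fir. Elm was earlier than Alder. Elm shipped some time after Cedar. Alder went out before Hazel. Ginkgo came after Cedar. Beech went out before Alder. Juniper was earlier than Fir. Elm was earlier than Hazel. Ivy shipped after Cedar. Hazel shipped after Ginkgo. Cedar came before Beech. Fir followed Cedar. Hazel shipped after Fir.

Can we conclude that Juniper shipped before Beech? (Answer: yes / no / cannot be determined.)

Tracing the constraints gives Beech → Alder → Juniper, so Beech must come before Juniper.
That means Juniper cannot be before Beech.

no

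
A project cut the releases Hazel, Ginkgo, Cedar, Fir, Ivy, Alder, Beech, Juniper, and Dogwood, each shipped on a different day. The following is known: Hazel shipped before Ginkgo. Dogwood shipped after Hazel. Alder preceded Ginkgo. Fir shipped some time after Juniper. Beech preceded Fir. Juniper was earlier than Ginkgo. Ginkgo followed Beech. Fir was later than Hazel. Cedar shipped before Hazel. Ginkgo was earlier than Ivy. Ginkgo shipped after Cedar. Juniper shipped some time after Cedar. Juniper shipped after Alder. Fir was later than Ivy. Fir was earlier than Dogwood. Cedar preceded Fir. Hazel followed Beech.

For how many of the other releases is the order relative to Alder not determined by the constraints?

Forced after Alder: Dogwood, Fir, Ginkgo, Ivy, and Juniper.
That leaves Beech, Cedar, and Hazel with no forced order relative to Alder — 3.

3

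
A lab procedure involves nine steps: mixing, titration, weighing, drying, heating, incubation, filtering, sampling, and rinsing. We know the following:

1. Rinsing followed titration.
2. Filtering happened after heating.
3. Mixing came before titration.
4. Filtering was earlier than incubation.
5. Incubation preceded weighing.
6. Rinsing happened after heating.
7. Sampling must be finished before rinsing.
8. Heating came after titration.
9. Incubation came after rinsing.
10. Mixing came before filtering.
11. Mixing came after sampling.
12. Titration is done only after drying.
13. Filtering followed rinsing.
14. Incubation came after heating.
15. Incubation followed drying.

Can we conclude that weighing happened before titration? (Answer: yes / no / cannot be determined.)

Tracing the constraints gives titration → heating → incubation → weighing, so titration must come before weighing.
That means weighing cannot be before titration.

no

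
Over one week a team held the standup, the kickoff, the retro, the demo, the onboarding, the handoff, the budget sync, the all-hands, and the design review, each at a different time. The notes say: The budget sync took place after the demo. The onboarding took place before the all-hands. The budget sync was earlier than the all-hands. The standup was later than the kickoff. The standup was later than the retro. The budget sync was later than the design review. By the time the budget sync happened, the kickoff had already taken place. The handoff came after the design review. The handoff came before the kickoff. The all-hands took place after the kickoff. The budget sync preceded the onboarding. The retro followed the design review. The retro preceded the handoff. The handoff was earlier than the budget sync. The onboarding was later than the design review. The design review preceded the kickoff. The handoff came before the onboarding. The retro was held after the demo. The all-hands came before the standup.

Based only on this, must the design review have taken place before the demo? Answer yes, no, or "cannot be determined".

No chain of stated constraints runs from the design review to the demo, and none runs from the demo to the design review either.
So the relative order of the design review and the demo is not fixed by the given facts.

cannot be determined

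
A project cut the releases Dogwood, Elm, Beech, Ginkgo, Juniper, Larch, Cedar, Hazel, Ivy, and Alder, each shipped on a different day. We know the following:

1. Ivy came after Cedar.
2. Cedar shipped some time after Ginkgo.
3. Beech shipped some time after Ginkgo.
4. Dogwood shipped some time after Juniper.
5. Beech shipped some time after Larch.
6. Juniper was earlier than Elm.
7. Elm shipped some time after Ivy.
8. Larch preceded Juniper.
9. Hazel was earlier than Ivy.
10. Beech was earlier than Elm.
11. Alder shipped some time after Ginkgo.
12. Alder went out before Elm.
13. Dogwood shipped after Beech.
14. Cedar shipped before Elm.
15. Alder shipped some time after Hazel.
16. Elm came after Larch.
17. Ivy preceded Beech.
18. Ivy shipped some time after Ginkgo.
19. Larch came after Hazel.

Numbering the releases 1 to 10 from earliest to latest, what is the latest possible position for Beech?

Beech must come before Dogwood and Elm — 2 releases forced after it.
Everything else can be placed before Beech in some valid order, so Beech can sit as late as position 10 − 2 = 8.

8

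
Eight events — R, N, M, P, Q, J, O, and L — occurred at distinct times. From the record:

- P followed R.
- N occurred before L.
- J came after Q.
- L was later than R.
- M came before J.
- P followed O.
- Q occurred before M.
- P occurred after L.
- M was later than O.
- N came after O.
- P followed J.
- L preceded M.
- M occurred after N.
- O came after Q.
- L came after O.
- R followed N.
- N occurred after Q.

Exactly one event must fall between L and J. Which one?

Tracing the constraints gives L → M → J, so M sits after L and before J.
No other event is forced both after L and before J.

M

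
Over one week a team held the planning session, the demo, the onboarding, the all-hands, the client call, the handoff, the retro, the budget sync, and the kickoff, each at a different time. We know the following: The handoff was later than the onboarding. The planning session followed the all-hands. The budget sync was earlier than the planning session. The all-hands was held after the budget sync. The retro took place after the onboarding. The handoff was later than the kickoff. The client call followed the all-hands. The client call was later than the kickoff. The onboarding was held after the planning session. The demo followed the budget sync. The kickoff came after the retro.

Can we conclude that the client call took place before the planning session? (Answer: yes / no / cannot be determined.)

no

Tracing the constraints gives the planning session → the onboarding → the retro → the kickoff → the client call, so the planning session must come before the client call.
That means the client call cannot be before the planning session.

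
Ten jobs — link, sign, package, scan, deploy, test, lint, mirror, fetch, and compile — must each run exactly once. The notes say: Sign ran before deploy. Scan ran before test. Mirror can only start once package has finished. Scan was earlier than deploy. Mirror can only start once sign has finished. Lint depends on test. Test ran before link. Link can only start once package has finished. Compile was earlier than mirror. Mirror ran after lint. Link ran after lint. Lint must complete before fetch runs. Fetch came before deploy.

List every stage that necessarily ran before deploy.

Directly stated before deploy: fetch, scan, and sign.
Lint reaches deploy via lint → fetch → deploy.
Test reaches deploy via test → lint → fetch → deploy.
No chain forces compile (or any of the others) ahead of deploy.

fetch, lint, scan, sign, test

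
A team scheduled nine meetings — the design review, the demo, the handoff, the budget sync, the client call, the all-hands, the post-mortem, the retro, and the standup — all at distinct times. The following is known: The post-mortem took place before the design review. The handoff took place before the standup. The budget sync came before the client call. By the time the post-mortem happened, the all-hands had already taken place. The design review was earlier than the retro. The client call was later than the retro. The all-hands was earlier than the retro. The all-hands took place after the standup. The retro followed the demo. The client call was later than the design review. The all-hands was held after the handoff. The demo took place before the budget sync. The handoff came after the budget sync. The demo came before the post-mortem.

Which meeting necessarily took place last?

Every other meeting has a chain of constraints placing it before the client call, so the client call is last.

the client call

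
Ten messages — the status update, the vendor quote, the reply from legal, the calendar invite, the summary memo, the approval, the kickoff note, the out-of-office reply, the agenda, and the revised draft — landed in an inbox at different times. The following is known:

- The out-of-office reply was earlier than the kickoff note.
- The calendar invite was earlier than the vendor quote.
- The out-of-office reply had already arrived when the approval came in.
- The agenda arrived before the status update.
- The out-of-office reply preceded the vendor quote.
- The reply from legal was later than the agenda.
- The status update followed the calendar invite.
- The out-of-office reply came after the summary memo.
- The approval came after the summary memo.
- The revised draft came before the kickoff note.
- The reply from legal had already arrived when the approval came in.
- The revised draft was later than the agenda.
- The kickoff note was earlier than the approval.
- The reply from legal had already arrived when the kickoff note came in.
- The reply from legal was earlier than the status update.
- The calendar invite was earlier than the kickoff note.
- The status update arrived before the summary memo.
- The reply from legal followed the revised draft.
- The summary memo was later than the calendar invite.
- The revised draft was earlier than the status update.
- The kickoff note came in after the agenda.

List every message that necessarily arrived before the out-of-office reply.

Directly stated before the out-of-office reply: the summary memo.
The agenda reaches the out-of-office reply via the agenda → the status update → the summary memo → the out-of-office reply.
The calendar invite reaches the out-of-office reply via the calendar invite → the summary memo → the out-of-office reply.
The reply from legal reaches the out-of-office reply via the reply from legal → the status update → the summary memo → the out-of-office reply.
Likewise the revised draft and the status update each reach the out-of-office reply by chaining the stated constraints.

the agenda, the calendar invite, the reply from legal, the revised draft, the status update, the summary memo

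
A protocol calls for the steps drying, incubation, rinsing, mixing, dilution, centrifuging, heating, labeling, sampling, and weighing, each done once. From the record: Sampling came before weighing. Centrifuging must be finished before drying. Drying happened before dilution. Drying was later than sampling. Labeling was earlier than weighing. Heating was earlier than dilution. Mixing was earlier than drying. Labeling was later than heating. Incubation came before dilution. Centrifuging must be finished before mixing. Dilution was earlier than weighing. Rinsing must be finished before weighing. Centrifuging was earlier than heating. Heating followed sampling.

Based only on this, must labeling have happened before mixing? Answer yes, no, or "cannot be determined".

cannot be determined

No chain of stated constraints runs from labeling to mixing, and none runs from mixing to labeling either.
So the relative order of labeling and mixing is not fixed by the given facts.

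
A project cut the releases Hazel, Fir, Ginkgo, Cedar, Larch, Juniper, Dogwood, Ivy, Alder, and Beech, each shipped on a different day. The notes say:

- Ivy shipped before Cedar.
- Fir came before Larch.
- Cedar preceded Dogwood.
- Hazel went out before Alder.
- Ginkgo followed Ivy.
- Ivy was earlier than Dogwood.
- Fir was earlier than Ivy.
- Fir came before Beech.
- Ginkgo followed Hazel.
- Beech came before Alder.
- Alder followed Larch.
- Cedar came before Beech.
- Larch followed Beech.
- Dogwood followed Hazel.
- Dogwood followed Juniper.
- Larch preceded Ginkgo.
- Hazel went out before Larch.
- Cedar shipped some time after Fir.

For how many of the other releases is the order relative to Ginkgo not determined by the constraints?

3

Forced before Ginkgo: Beech, Cedar, Fir, Hazel, Ivy, and Larch.
That leaves Alder, Dogwood, and Juniper with no forced order relative to Ginkgo — 3.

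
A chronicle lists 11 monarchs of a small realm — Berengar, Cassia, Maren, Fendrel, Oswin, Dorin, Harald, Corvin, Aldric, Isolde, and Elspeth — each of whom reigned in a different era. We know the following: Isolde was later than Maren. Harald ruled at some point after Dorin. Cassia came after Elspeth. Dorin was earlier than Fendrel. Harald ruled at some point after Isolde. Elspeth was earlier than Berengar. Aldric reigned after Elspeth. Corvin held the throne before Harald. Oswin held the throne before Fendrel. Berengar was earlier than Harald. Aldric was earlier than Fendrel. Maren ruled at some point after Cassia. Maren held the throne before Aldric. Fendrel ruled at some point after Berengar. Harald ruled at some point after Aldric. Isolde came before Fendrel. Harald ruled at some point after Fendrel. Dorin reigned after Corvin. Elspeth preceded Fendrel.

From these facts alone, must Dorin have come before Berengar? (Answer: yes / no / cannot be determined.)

No chain of stated constraints runs from Dorin to Berengar, and none runs from Berengar to Dorin either.
So the relative order of Dorin and Berengar is not fixed by the given facts.

cannot be determined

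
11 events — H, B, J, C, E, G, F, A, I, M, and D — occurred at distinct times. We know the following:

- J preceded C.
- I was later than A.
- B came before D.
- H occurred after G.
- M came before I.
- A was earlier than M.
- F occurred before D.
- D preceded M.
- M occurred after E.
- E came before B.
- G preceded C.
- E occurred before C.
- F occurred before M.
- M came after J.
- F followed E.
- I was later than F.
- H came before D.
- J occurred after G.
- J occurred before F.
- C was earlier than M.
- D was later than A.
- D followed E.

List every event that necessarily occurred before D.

Directly stated before D: A, B, E, F, and H.
G reaches D via G → H → D.
J reaches D via J → F → D.

A, B, E, F, G, H, J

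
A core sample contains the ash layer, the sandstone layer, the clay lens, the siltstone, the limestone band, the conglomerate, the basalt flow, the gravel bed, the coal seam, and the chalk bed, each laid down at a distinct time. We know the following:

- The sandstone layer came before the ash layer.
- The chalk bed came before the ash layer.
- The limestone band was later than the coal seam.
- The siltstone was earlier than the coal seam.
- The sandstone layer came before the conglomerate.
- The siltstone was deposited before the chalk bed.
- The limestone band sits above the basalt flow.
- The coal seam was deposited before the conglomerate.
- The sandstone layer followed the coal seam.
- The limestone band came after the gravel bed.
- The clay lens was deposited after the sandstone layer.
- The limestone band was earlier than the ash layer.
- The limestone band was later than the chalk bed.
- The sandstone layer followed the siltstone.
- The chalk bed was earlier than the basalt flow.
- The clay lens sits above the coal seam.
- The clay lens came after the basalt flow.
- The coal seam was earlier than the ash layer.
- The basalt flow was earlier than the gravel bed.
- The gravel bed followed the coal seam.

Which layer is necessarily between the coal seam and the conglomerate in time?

the sandstone layer

Tracing the constraints gives the coal seam → the sandstone layer → the conglomerate, so the sandstone layer sits after the coal seam and before the conglomerate.
No other layer is forced both after the coal seam and before the conglomerate.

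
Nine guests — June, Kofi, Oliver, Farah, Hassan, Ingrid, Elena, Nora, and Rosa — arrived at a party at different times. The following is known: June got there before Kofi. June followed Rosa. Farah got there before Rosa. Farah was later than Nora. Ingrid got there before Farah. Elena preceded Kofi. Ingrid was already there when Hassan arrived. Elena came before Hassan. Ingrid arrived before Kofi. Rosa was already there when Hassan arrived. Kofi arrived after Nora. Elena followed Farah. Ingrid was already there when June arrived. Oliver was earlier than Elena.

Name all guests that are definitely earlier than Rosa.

Farah, Ingrid, Nora

Directly stated before Rosa: Farah.
Ingrid reaches Rosa via Ingrid → Farah → Rosa.
Nora reaches Rosa via Nora → Farah → Rosa.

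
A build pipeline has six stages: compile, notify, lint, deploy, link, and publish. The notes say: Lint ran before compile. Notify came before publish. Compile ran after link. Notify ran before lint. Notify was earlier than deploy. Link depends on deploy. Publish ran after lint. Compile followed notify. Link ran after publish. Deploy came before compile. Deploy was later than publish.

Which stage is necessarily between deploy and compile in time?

Tracing the constraints gives deploy → link → compile, so link sits after deploy and before compile.
No other stage is forced both after deploy and before compile.

link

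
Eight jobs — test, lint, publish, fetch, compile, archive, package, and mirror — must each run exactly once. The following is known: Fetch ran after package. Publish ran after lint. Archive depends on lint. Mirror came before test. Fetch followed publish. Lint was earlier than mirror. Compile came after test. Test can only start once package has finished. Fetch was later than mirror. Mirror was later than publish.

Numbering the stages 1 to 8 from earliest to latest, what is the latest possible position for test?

7

Test must come before compile — 1 stage forced after it.
Everything else can be placed before test in some valid order, so test can sit as late as position 8 − 1 = 7.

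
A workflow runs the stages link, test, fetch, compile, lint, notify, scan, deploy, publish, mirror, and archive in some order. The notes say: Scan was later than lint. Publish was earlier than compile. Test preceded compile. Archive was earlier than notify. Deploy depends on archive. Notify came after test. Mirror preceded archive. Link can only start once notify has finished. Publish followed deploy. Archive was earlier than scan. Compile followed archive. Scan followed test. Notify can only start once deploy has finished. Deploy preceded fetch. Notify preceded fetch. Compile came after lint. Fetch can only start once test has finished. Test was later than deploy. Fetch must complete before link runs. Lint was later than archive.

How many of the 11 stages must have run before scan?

5

Directly stated before scan: archive, lint, and test.
Deploy reaches scan via deploy → test → scan.
Mirror reaches scan via mirror → archive → scan.
No chain forces link (or any of the others) ahead of scan.
That's archive, deploy, lint, mirror, and test — 5 in all.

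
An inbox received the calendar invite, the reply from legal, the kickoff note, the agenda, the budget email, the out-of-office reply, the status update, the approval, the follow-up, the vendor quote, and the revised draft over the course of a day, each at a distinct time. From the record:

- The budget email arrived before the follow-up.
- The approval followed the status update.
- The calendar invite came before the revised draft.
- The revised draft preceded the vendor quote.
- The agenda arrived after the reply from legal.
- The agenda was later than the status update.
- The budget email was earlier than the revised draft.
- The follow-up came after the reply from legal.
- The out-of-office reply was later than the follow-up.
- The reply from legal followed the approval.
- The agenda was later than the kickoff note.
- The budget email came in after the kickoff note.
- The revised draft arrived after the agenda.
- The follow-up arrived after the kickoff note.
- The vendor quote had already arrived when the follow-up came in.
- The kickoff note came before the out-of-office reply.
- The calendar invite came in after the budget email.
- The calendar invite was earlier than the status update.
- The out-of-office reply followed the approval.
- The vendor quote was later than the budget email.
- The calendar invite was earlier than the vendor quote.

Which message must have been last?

the out-of-office reply

Every other message has a chain of constraints placing it before the out-of-office reply, so the out-of-office reply is last.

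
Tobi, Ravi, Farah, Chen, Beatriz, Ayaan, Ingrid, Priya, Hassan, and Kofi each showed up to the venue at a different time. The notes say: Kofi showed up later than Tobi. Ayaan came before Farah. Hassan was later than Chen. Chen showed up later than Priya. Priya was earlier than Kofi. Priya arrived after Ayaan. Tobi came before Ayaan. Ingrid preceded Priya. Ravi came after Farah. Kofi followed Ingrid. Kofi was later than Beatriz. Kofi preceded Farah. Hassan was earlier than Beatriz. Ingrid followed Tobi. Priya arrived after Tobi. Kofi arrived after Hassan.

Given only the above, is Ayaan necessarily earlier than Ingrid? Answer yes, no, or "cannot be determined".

No chain of stated constraints runs from Ayaan to Ingrid, and none runs from Ingrid to Ayaan either.
So the relative order of Ayaan and Ingrid is not fixed by the given facts.

cannot be determined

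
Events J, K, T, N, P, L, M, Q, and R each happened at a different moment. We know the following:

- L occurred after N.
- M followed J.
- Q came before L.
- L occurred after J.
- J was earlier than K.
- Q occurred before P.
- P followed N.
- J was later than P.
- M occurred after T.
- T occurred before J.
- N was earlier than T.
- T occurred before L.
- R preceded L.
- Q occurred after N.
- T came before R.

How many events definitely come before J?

Directly stated before J: P and T.
N reaches J via N → P → J.
Q reaches J via Q → P → J.
No chain forces K (or any of the others) ahead of J.
That's N, P, Q, and T — 4 in all.

4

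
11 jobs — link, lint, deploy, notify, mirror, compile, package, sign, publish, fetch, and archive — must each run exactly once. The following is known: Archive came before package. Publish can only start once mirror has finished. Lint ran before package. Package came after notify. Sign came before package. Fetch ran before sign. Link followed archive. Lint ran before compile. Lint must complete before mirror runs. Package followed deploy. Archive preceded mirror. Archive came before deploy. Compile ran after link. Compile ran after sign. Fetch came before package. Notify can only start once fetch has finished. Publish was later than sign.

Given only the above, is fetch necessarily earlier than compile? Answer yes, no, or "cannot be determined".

Chain the constraints: fetch → sign → compile. Each link is directly stated, so fetch comes before compile.

yes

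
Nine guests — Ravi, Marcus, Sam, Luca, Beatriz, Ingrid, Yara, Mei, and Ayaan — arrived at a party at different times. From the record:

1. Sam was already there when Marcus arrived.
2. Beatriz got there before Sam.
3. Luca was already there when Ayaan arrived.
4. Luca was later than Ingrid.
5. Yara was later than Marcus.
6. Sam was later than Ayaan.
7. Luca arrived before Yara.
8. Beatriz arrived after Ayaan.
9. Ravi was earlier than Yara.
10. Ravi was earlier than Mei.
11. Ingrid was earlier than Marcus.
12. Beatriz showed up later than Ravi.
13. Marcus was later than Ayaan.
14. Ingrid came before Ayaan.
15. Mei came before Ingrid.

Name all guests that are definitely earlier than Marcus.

Ayaan, Beatriz, Ingrid, Luca, Mei, Ravi, Sam

Directly stated before Marcus: Ayaan, Ingrid, and Sam.
Beatriz reaches Marcus via Beatriz → Sam → Marcus.
Luca reaches Marcus via Luca → Ayaan → Marcus.
Mei reaches Marcus via Mei → Ingrid → Marcus.
Likewise Ravi reaches Marcus by chaining the stated constraints.
No chain forces Yara ahead of Marcus.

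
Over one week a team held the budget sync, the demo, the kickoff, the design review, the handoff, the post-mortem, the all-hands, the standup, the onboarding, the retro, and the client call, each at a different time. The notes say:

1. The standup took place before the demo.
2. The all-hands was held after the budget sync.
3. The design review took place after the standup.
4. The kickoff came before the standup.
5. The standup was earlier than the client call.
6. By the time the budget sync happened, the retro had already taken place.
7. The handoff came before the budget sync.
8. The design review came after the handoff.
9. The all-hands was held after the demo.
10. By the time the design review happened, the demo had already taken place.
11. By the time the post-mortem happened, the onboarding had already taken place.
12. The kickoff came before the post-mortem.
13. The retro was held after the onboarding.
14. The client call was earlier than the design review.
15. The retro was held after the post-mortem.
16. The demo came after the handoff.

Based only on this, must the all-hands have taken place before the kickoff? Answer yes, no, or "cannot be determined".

no

Tracing the constraints gives the kickoff → the standup → the demo → the all-hands, so the kickoff must come before the all-hands.
That means the all-hands cannot be before the kickoff.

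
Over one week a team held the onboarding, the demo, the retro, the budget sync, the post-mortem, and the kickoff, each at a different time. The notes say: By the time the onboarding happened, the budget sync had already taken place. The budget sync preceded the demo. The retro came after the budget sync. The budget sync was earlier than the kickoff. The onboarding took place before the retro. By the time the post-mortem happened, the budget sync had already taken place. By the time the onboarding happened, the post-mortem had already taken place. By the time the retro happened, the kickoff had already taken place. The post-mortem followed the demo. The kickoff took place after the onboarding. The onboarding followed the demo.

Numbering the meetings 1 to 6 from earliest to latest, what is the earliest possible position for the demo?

2

The budget sync must come before the demo — 1 forced predecessor.
Nothing else is forced ahead of the demo, so its earliest slot is position 1 + 1 = 2.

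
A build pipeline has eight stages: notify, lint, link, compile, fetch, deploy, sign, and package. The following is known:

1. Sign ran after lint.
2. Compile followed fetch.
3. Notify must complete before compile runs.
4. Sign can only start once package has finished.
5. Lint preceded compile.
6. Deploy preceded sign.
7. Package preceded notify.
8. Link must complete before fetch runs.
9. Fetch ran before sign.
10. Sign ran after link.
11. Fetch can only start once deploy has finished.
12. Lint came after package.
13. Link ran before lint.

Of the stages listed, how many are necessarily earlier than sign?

5

Directly stated before sign: deploy, fetch, link, lint, and package.
No chain forces notify (or any of the others) ahead of sign.
That's deploy, fetch, link, lint, and package — 5 in all.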